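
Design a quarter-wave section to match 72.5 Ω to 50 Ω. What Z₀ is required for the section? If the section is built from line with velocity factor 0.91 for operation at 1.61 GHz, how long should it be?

Z_qwt = √(Z_0·R_L) = √(50 × 72.5) = √3625
λ = 0.91·c/f = 0.17 m, so l = λ/4 = 0.0424 m

Z_qwt ≈ 60.2 Ω; length ≈ 4.24 cm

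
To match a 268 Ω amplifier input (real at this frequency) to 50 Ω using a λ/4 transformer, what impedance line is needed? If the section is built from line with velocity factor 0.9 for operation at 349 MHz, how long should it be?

Z_qwt = √(Z_0·R_L) = √(50 × 268) = √13400
λ = 0.9·c/f = 0.774 m, so l = λ/4 = 0.193 m

Z_qwt ≈ 116 Ω; length ≈ 19.3 cm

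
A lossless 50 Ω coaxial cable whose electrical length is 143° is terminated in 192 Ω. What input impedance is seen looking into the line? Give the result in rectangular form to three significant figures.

Z_in ≈ 32.1 + j55.3 Ω

tan(βl) = tan(143°) = -0.754
Z_in = Z_0·(Z_L + jZ_0·tanβl)/(Z_0 + jZ_L·tanβl)
     = 50·(192 − j37.7)/(50 − j145)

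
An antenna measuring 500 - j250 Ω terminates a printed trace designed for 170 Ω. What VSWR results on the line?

Γ = (Z_L − Z_0)/(Z_L + Z_0) = (330 − j250)/(670 − j250)
|Γ| = 414/715 = 0.579
VSWR = (1 + |Γ|)/(1 − |Γ|) = 1.58/0.421

VSWR ≈ 3.75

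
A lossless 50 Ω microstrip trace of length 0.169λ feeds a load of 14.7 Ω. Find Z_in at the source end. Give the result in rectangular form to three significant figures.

βl = 2π × 0.169 = 60.8°
tan(βl) = tan(60.8°) = 1.79
Z_in = Z_0·(Z_L + jZ_0·tanβl)/(Z_0 + jZ_L·tanβl)
     = 50·(14.7 + j89.6)/(50 + j26.3)

Z_in ≈ 48.5 + j64.1 Ω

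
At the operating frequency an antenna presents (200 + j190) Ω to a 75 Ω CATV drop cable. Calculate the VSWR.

Γ = (Z_L − Z_0)/(Z_L + Z_0) = (125 + j190)/(275 + j190)
|Γ| = 227/334 = 0.68
VSWR = (1 + |Γ|)/(1 − |Γ|) = 1.68/0.32

VSWR ≈ 5.26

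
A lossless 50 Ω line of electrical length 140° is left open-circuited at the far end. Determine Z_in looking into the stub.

tan(βl) = -0.839
For an open-circuited stub, Z_in = −jZ_0·cot(βl) = −jZ_0/tan(βl)

Z_in ≈ +j59.6 Ω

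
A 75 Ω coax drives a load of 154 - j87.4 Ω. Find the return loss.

Γ = (79 − j87.4)/(229 − j87.4), |Γ| = 0.481
RL = −20·log₁₀|Γ| = −20·log₁₀(0.481)

RL ≈ 6.36 dB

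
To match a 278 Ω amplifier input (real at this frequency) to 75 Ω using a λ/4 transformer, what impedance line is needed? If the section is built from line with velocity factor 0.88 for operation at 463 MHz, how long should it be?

Z_qwt ≈ 144 Ω; length ≈ 14.3 cm

Z_qwt = √(Z_0·R_L) = √(75 × 278) = √20850
λ = 0.88·c/f = 0.57 m, so l = λ/4 = 0.143 m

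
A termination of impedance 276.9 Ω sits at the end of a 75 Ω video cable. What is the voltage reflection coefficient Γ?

Γ = (Z_L − Z_0)/(Z_L + Z_0) = (276.9 − 75)/(276.9 + 75) = 201.9/351.9

Γ = 0.574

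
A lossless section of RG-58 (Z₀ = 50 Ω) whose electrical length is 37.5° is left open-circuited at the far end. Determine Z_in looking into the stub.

tan(βl) = 0.767
For an open-circuited stub, Z_in = −jZ_0·cot(βl) = −jZ_0/tan(βl)

Z_in ≈ −j65.2 Ω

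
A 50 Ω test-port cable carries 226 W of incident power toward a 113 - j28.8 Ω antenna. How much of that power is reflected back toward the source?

P_reflected ≈ 39.6 W

|Γ| = |(63 − j28.8)/(163 − j28.8)| = 0.418
|Γ|² = 0.175
P_refl = |Γ|²·P_inc = 39.6 W, P_del = (1 − |Γ|²)·P_inc = 186 W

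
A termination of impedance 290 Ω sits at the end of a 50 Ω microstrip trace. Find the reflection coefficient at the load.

Γ = (Z_L − Z_0)/(Z_L + Z_0) = (290 − 50)/(290 + 50) = 240/340

Γ = 0.706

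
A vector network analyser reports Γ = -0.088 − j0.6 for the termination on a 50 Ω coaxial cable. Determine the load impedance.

Z_L ≈ 20.5 − j38.9 Ω

Z_L = Z_0·(1 + Γ)/(1 − Γ) = 50·(0.912 − j0.6)/(1.09 + j0.6)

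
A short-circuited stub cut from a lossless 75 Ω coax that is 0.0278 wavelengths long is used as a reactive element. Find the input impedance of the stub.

Z_in ≈ +j13.2 Ω

βl = 2π × 0.0278 = 10°
tan(βl) = 0.176
For a short-circuited stub, Z_in = jZ_0·tan(βl)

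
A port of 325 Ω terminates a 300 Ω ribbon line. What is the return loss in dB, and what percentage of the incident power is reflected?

RL ≈ 28 dB; 0.16% of incident power reflected

Γ = (325 − 300)/(325 + 300) = 0.04
RL = −20·log₁₀(0.04) = 28 dB
P_refl/P_inc = |Γ|² = 0.0016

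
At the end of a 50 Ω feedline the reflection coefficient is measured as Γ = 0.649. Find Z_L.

Z_L = Z_0·(1 + Γ)/(1 − Γ) = 50·(1.65)/(0.351)

Z_L ≈ 235 Ω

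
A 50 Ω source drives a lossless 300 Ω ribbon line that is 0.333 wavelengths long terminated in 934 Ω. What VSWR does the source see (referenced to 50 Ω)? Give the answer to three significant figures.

VSWR ≈ 6.33

βl = 2π × 0.333 = 120°
tan(βl) = -1.74
Z_in = Z_0·(Z_L + jZ_0·tanβl)/(Z_0 + jZ_L·tanβl) = 124 + j149 Ω
Γ_s = (Z_in − Z_s)/(Z_in + Z_s) = (73.9 + j149)/(174 + j149), |Γ_s| = 0.727
VSWR = (1 + |Γ_s|)/(1 − |Γ_s|)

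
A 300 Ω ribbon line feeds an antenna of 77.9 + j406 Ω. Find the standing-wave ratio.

VSWR ≈ 11.1

Γ = (Z_L − Z_0)/(Z_L + Z_0) = (-222.1 + j406)/(377.9 + j406)
|Γ| = 463/555 = 0.834
VSWR = (1 + |Γ|)/(1 − |Γ|) = 1.83/0.166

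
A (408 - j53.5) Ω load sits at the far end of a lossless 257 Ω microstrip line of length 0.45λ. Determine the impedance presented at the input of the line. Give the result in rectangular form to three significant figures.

βl = 2π × 0.45 = 162°
tan(βl) = tan(162°) = -0.325
Z_in = Z_0·(Z_L + jZ_0·tanβl)/(Z_0 + jZ_L·tanβl)
     = 257·(408 − j137)/(240 − j133)

Z_in ≈ 397 + j72.9 Ω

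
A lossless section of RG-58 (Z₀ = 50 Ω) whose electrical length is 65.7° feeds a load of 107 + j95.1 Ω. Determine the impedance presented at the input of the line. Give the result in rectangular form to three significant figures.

Z_in ≈ 19.3 − j35.6 Ω

tan(βl) = tan(65.7°) = 2.21
Z_in = Z_0·(Z_L + jZ_0·tanβl)/(Z_0 + jZ_L·tanβl)
     = 50·(107 + j206)/(-161 + j237)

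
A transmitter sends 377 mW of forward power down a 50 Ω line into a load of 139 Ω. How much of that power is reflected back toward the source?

P_reflected ≈ 83.6 mW

Γ = (139 − 50)/(139 + 50) = 0.471
|Γ|² = 0.222
P_refl = |Γ|²·P_inc = 83.6 mW, P_del = (1 − |Γ|²)·P_inc = 293 mW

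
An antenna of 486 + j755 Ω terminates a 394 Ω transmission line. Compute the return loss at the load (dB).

Γ = (92 + j755)/(880 + j755), |Γ| = 0.656
RL = −20·log₁₀|Γ| = −20·log₁₀(0.656)

RL ≈ 3.66 dB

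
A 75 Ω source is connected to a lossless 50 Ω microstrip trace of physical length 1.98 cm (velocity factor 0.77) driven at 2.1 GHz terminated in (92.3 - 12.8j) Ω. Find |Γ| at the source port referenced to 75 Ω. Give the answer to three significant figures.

λ = v/f = 0.77·c / 2.1 GHz = 0.11 m
βl = 2π·l/λ = 2π × 0.18 = 64.8°
tan(βl) = 2.13
Z_in = Z_0·(Z_L + jZ_0·tanβl)/(Z_0 + jZ_L·tanβl) = 28.6 − j12.3 Ω
Γ_s = (Z_in − Z_s)/(Z_in + Z_s) = (-46.4 − j12.3)/(104 − j12.3), |Γ_s| = 0.459

|Γ| ≈ 0.459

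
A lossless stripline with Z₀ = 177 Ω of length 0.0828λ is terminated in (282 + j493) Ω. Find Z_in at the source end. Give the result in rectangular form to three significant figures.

Z_in ≈ 315 − j515 Ω

βl = 2π × 0.0828 = 29.8°
tan(βl) = tan(29.8°) = 0.573
Z_in = Z_0·(Z_L + jZ_0·tanβl)/(Z_0 + jZ_L·tanβl)
     = 177·(282 + j594)/(-105 + j162)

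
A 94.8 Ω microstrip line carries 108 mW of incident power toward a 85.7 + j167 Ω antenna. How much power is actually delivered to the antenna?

|Γ| = |(-9.1 + j167)/(180.5 + j167)| = 0.68
|Γ|² = 0.463
P_refl = |Γ|²·P_inc = 50 mW, P_del = (1 − |Γ|²)·P_inc = 58 mW

P_delivered ≈ 58 mW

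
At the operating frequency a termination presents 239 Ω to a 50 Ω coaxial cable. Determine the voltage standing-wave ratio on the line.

For a purely resistive load, VSWR = R_L/Z_0 or Z_0/R_L (whichever > 1) = 239/50

VSWR ≈ 4.78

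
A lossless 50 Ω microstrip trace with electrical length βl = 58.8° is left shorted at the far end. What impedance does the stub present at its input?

Z_in ≈ +j82.6 Ω

tan(βl) = 1.65
For a shorted stub, Z_in = jZ_0·tan(βl)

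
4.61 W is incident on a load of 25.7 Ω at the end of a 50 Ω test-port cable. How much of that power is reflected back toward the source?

Γ = (25.7 − 50)/(25.7 + 50) = -0.321
|Γ|² = 0.103
P_refl = |Γ|²·P_inc = 0.475 W, P_del = (1 − |Γ|²)·P_inc = 4.13 W

P_reflected ≈ 0.475 W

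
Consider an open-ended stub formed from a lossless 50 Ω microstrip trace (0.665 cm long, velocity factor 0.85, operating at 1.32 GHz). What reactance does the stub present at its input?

X_in ≈ -228 Ω (capacitive)

λ = v/f = 0.85·c / 1.32 GHz = 0.193 m
βl = 2π·l/λ = 2π × 0.0344 = 12.4°
tan(βl) = 0.22
For an open-ended stub, Z_in = −jZ_0·cot(βl) = −jZ_0/tan(βl)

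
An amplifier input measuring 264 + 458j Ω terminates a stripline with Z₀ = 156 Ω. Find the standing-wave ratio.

Γ = (Z_L − Z_0)/(Z_L + Z_0) = (108 + j458)/(420 + j458)
|Γ| = 471/621 = 0.757
VSWR = (1 + |Γ|)/(1 − |Γ|) = 1.76/0.243

VSWR ≈ 7.24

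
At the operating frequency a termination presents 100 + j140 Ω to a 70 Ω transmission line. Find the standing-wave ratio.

Γ = (Z_L − Z_0)/(Z_L + Z_0) = (30 + j140)/(170 + j140)
|Γ| = 143/220 = 0.65
VSWR = (1 + |Γ|)/(1 − |Γ|) = 1.65/0.35

VSWR ≈ 4.72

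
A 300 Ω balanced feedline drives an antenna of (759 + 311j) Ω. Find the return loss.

Γ = (459 + j311)/(1059 + j311), |Γ| = 0.502
RL = −20·log₁₀|Γ| = −20·log₁₀(0.502)

RL ≈ 5.98 dB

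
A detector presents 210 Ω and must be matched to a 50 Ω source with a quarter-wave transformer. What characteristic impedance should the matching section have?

Z_qwt = √(Z_0·R_L) = √(50 × 210) = √10500

Z_qwt ≈ 102 Ω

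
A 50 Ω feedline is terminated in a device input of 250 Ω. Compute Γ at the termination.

Γ = 0.667

Γ = (Z_L − Z_0)/(Z_L + Z_0) = (250 − 50)/(250 + 50) = 200/300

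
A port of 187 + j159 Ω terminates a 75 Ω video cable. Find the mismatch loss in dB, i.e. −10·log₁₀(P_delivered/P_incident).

Γ = (112 + j159)/(262 + j159), |Γ| = 0.635
|Γ|² = 0.403, so P_del/P_inc = 1 − |Γ|² = 0.597
ML = −10·log₁₀(1 − |Γ|²)

mismatch loss ≈ 2.24 dB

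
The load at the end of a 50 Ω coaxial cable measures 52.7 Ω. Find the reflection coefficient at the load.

Γ = (Z_L − Z_0)/(Z_L + Z_0) = (52.7 − 50)/(52.7 + 50) = 2.7/102.7

Γ = 0.0263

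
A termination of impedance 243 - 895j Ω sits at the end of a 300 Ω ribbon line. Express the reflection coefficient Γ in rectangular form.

Γ = (Z_L − Z_0)/(Z_L + Z_0) = (-57 − j895)/(543 − j895)

Γ ≈ 0.703 − j0.49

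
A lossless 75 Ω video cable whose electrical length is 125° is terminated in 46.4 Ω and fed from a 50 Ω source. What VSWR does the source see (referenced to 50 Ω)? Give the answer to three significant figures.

tan(βl) = -1.43
Z_in = Z_0·(Z_L + jZ_0·tanβl)/(Z_0 + jZ_L·tanβl) = 79.2 − j37.1 Ω
Γ_s = (Z_in − Z_s)/(Z_in + Z_s) = (29.2 − j37.1)/(129 − j37.1), |Γ_s| = 0.351
VSWR = (1 + |Γ_s|)/(1 − |Γ_s|)

VSWR ≈ 2.08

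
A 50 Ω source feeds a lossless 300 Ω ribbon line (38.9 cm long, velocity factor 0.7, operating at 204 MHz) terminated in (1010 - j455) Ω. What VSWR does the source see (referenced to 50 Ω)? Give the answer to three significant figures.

VSWR ≈ 16.4

λ = v/f = 0.7·c / 204 MHz = 1.03 m
βl = 2π·l/λ = 2π × 0.378 = 136°
tan(βl) = -0.964
Z_in = Z_0·(Z_L + jZ_0·tanβl)/(Z_0 + jZ_L·tanβl) = 181 + j337 Ω
Γ_s = (Z_in − Z_s)/(Z_in + Z_s) = (131 + j337)/(231 + j337), |Γ_s| = 0.885
VSWR = (1 + |Γ_s|)/(1 − |Γ_s|)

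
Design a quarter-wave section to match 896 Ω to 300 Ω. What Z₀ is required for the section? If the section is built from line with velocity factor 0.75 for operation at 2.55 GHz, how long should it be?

Z_qwt ≈ 518 Ω; length ≈ 2.21 cm

Z_qwt = √(Z_0·R_L) = √(300 × 896) = √268800
λ = 0.75·c/f = 0.0882 m, so l = λ/4 = 0.0221 m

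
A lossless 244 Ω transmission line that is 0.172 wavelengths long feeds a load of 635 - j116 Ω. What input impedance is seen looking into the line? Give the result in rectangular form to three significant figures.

Z_in ≈ 105 − j89.6 Ω

βl = 2π × 0.172 = 61.9°
tan(βl) = tan(61.9°) = 1.87
Z_in = Z_0·(Z_L + jZ_0·tanβl)/(Z_0 + jZ_L·tanβl)
     = 244·(635 + j341)/(461 + j1190)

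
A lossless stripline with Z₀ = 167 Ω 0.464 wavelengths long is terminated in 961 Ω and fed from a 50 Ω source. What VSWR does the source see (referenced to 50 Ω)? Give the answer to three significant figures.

VSWR ≈ 18.4

βl = 2π × 0.464 = 167°
tan(βl) = -0.23
Z_in = Z_0·(Z_L + jZ_0·tanβl)/(Z_0 + jZ_L·tanβl) = 367 + j448 Ω
Γ_s = (Z_in − Z_s)/(Z_in + Z_s) = (317 + j448)/(417 + j448), |Γ_s| = 0.897
VSWR = (1 + |Γ_s|)/(1 − |Γ_s|)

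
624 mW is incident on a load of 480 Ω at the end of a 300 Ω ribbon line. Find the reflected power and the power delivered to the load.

P_reflected ≈ 33.2 mW; P_delivered ≈ 591 mW

Γ = (480 − 300)/(480 + 300) = 0.231
|Γ|² = 0.0533
P_refl = |Γ|²·P_inc = 33.2 mW, P_del = (1 − |Γ|²)·P_inc = 591 mW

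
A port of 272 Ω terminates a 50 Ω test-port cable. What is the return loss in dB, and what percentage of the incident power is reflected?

Γ = (272 − 50)/(272 + 50) = 0.689
RL = −20·log₁₀(0.689) = 3.23 dB
P_refl/P_inc = |Γ|² = 0.475

RL ≈ 3.23 dB; 47.5% of incident power reflected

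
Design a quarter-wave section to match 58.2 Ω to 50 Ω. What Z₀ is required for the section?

Z_qwt = √(Z_0·R_L) = √(50 × 58.2) = √2910

Z_qwt ≈ 53.9 Ω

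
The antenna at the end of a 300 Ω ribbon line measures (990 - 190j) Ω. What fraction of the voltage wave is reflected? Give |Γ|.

Γ = (Z_L − Z_0)/(Z_L + Z_0) = (690 − j190)/(1290 − j190)
|Γ| = 716/1300

|Γ| ≈ 0.549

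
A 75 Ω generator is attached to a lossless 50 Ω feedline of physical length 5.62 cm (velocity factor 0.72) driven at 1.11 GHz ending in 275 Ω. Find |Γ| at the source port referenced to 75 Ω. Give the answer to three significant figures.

λ = v/f = 0.72·c / 1.11 GHz = 0.195 m
βl = 2π·l/λ = 2π × 0.289 = 104°
tan(βl) = -4.02
Z_in = Z_0·(Z_L + jZ_0·tanβl)/(Z_0 + jZ_L·tanβl) = 9.63 + j12 Ω
Γ_s = (Z_in − Z_s)/(Z_in + Z_s) = (-65.4 + j12)/(84.6 + j12), |Γ_s| = 0.777

|Γ| ≈ 0.777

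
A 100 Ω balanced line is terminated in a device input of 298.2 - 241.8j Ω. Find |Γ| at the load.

Γ = (Z_L − Z_0)/(Z_L + Z_0) = (198.2 − j241.8)/(398.2 − j241.8)
|Γ| = 313/466

|Γ| ≈ 0.671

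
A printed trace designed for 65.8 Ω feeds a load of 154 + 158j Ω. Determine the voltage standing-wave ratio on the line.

VSWR ≈ 5.03

Γ = (Z_L − Z_0)/(Z_L + Z_0) = (88.2 + j158)/(219.8 + j158)
|Γ| = 181/271 = 0.668
VSWR = (1 + |Γ|)/(1 − |Γ|) = 1.67/0.332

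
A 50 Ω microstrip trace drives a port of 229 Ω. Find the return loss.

Γ = (229 − 50)/(229 + 50) = 0.642
RL = −20·log₁₀|Γ| = −20·log₁₀(0.642)

RL ≈ 3.86 dB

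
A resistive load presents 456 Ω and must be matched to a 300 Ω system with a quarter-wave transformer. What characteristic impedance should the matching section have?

Z_qwt = √(Z_0·R_L) = √(300 × 456) = √136800

Z_qwt ≈ 370 Ω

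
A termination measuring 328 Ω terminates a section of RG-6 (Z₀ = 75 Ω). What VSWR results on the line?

VSWR ≈ 4.37

Γ = (328 − 75)/(328 + 75) = 0.628
VSWR = (1 + 0.628)/(1 − 0.628)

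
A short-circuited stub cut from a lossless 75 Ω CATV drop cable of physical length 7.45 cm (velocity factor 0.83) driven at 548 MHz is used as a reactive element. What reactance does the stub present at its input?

X_in ≈ 125 Ω (inductive)

λ = v/f = 0.83·c / 548 MHz = 0.454 m
βl = 2π·l/λ = 2π × 0.164 = 59°
tan(βl) = 1.67
For a short-circuited stub, Z_in = jZ_0·tan(βl)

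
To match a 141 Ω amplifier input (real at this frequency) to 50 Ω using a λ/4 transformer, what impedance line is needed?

Z_qwt = √(Z_0·R_L) = √(50 × 141) = √7050

Z_qwt ≈ 84 Ω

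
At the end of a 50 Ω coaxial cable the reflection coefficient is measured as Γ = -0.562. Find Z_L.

Z_L ≈ 14 Ω

Z_L = Z_0·(1 + Γ)/(1 − Γ) = 50·(0.438)/(1.56)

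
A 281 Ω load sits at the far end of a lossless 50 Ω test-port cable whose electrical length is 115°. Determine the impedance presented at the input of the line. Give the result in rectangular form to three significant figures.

tan(βl) = tan(115°) = -2.14
Z_in = Z_0·(Z_L + jZ_0·tanβl)/(Z_0 + jZ_L·tanβl)
     = 50·(281 − j107)/(50 − j603)

Z_in ≈ 10.8 + j22.4 Ω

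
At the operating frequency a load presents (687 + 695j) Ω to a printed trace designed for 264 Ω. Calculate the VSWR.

VSWR ≈ 5.47

Γ = (Z_L − Z_0)/(Z_L + Z_0) = (423 + j695)/(951 + j695)
|Γ| = 814/1180 = 0.691
VSWR = (1 + |Γ|)/(1 − |Γ|) = 1.69/0.309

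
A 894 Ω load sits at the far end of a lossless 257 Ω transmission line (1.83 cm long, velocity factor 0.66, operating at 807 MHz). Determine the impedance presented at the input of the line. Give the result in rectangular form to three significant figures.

Z_in ≈ 274 − j352 Ω

λ = v/f = 0.66·c / 807 MHz = 0.245 m
βl = 2π·l/λ = 2π × 0.0746 = 26.9°
tan(βl) = tan(26.9°) = 0.506
Z_in = Z_0·(Z_L + jZ_0·tanβl)/(Z_0 + jZ_L·tanβl)
     = 257·(894 + j130)/(257 + j453)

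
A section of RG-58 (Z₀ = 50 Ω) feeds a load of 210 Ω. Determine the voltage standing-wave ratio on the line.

Γ = (210 − 50)/(210 + 50) = 0.615
VSWR = (1 + 0.615)/(1 − 0.615)

VSWR ≈ 4.2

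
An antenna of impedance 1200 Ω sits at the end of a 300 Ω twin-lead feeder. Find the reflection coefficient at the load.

Γ = 0.6

Γ = (Z_L − Z_0)/(Z_L + Z_0) = (1200 − 300)/(1200 + 300) = 900/1500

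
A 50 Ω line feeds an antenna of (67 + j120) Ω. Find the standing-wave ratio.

Γ = (Z_L − Z_0)/(Z_L + Z_0) = (17 + j120)/(117 + j120)
|Γ| = 121/168 = 0.723
VSWR = (1 + |Γ|)/(1 − |Γ|) = 1.72/0.277

VSWR ≈ 6.22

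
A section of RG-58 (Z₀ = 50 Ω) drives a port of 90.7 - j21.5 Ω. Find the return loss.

Γ = (40.7 − j21.5)/(140.7 − j21.5), |Γ| = 0.323
RL = −20·log₁₀|Γ| = −20·log₁₀(0.323)

RL ≈ 9.81 dB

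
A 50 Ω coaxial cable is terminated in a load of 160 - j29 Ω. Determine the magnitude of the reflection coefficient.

Γ = (Z_L − Z_0)/(Z_L + Z_0) = (110 − j29)/(210 − j29)
|Γ| = 114/212

|Γ| ≈ 0.537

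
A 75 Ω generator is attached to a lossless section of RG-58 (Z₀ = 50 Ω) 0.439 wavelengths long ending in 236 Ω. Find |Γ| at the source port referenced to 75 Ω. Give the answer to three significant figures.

βl = 2π × 0.439 = 158°
tan(βl) = -0.403
Z_in = Z_0·(Z_L + jZ_0·tanβl)/(Z_0 + jZ_L·tanβl) = 59.4 + j92.8 Ω
Γ_s = (Z_in − Z_s)/(Z_in + Z_s) = (-15.6 + j92.8)/(134 + j92.8), |Γ_s| = 0.576

|Γ| ≈ 0.576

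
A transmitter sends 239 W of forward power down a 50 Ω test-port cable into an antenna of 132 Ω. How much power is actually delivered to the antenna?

P_delivered ≈ 190 W

Γ = (132 − 50)/(132 + 50) = 0.451
|Γ|² = 0.203
P_refl = |Γ|²·P_inc = 48.5 W, P_del = (1 − |Γ|²)·P_inc = 190 W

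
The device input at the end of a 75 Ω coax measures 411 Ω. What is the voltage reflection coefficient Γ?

Γ = (Z_L − Z_0)/(Z_L + Z_0) = (411 − 75)/(411 + 75) = 336/486

Γ = 0.691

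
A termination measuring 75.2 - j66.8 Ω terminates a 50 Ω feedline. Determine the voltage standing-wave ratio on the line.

Γ = (Z_L − Z_0)/(Z_L + Z_0) = (25.2 − j66.8)/(125.2 − j66.8)
|Γ| = 71.4/142 = 0.503
VSWR = (1 + |Γ|)/(1 − |Γ|) = 1.5/0.497

VSWR ≈ 3.03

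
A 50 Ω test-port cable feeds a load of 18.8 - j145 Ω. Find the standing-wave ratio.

Γ = (Z_L − Z_0)/(Z_L + Z_0) = (-31.2 − j145)/(68.8 − j145)
|Γ| = 148/160 = 0.924
VSWR = (1 + |Γ|)/(1 − |Γ|) = 1.92/0.0759

VSWR ≈ 25.4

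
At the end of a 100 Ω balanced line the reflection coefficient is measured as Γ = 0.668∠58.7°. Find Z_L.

Z_L = Z_0·(1 + Γ)/(1 − Γ) = 100·(1.35 + j0.571)/(0.653 − j0.571)

Z_L ≈ 73.6 + j152 Ω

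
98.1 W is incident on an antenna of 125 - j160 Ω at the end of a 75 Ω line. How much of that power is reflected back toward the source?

P_reflected ≈ 42 W

|Γ| = |(50 − j160)/(200 − j160)| = 0.654
|Γ|² = 0.428
P_refl = |Γ|²·P_inc = 42 W, P_del = (1 − |Γ|²)·P_inc = 56.1 W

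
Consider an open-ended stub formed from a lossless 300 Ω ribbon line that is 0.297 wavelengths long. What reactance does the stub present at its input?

X_in ≈ 91.3 Ω (inductive)

βl = 2π × 0.297 = 107°
tan(βl) = -3.29
For an open-ended stub, Z_in = −jZ_0·cot(βl) = −jZ_0/tan(βl)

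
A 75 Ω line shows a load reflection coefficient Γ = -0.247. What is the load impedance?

Z_L = Z_0·(1 + Γ)/(1 − Γ) = 75·(0.753)/(1.25)

Z_L ≈ 45.3 Ω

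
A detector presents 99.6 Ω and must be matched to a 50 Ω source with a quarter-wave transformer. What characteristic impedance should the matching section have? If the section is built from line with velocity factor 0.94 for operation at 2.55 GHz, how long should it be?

Z_qwt ≈ 70.6 Ω; length ≈ 2.76 cm

Z_qwt = √(Z_0·R_L) = √(50 × 99.6) = √4980
λ = 0.94·c/f = 0.111 m, so l = λ/4 = 0.0276 m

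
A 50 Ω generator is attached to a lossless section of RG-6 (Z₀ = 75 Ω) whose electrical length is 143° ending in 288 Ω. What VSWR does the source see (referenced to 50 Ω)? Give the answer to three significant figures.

VSWR ≈ 4.64

tan(βl) = -0.754
Z_in = Z_0·(Z_L + jZ_0·tanβl)/(Z_0 + jZ_L·tanβl) = 48.2 + j82.9 Ω
Γ_s = (Z_in − Z_s)/(Z_in + Z_s) = (-1.83 + j82.9)/(98.2 + j82.9), |Γ_s| = 0.645
VSWR = (1 + |Γ_s|)/(1 − |Γ_s|)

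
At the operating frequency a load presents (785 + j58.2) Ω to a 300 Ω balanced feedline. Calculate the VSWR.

Γ = (Z_L − Z_0)/(Z_L + Z_0) = (485 + j58.2)/(1085 + j58.2)
|Γ| = 488/1090 = 0.45
VSWR = (1 + |Γ|)/(1 − |Γ|) = 1.45/0.55

VSWR ≈ 2.63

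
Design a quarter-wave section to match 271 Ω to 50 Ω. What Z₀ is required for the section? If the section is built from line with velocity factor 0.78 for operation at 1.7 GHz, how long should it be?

Z_qwt = √(Z_0·R_L) = √(50 × 271) = √13550
λ = 0.78·c/f = 0.138 m, so l = λ/4 = 0.0344 m

Z_qwt ≈ 116 Ω; length ≈ 3.44 cm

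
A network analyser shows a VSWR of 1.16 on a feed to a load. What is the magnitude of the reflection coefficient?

|Γ| = (S − 1)/(S + 1) = (1.16 − 1)/(1.16 + 1) = 0.16/2.16

|Γ| ≈ 0.0741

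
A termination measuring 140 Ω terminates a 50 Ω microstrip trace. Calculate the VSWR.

VSWR ≈ 2.8

For a purely resistive load, VSWR = R_L/Z_0 or Z_0/R_L (whichever > 1) = 140/50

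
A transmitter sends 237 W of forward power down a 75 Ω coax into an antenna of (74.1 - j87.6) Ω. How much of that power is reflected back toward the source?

|Γ| = |(-0.9 − j87.6)/(149.1 − j87.6)| = 0.507
|Γ|² = 0.257
P_refl = |Γ|²·P_inc = 60.8 W, P_del = (1 − |Γ|²)·P_inc = 176 W

P_reflected ≈ 60.8 W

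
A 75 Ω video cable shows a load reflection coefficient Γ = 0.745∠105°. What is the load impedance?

Z_L ≈ 17.2 + j55.6 Ω

Z_L = Z_0·(1 + Γ)/(1 − Γ) = 75·(0.807 + j0.72)/(1.19 − j0.72)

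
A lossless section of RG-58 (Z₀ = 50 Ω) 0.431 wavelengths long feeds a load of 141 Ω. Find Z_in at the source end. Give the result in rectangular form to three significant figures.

βl = 2π × 0.431 = 155°
tan(βl) = tan(155°) = -0.463
Z_in = Z_0·(Z_L + jZ_0·tanβl)/(Z_0 + jZ_L·tanβl)
     = 50·(141 − j23.1)/(50 − j65.3)

Z_in ≈ 63.3 + j59.5 Ω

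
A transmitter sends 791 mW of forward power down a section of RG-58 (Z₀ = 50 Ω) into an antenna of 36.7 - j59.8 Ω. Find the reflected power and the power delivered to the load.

|Γ| = |(-13.3 − j59.8)/(86.7 − j59.8)| = 0.582
|Γ|² = 0.338
P_refl = |Γ|²·P_inc = 268 mW, P_del = (1 − |Γ|²)·P_inc = 523 mW

P_reflected ≈ 268 mW; P_delivered ≈ 523 mW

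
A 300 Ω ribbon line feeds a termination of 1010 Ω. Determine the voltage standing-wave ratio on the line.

For a purely resistive load, VSWR = R_L/Z_0 or Z_0/R_L (whichever > 1) = 1010/300

VSWR ≈ 3.37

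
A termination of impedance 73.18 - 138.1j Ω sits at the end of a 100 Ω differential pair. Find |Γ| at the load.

|Γ| ≈ 0.635

Γ = (Z_L − Z_0)/(Z_L + Z_0) = (-26.82 − j138.1)/(173.2 − j138.1)
|Γ| = 141/222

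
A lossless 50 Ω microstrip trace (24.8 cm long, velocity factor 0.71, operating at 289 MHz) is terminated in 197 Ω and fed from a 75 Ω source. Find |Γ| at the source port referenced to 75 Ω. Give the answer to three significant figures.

|Γ| ≈ 0.67

λ = v/f = 0.71·c / 289 MHz = 0.737 m
βl = 2π·l/λ = 2π × 0.336 = 121°
tan(βl) = -1.66
Z_in = Z_0·(Z_L + jZ_0·tanβl)/(Z_0 + jZ_L·tanβl) = 16.9 + j27.6 Ω
Γ_s = (Z_in − Z_s)/(Z_in + Z_s) = (-58.1 + j27.6)/(91.9 + j27.6), |Γ_s| = 0.67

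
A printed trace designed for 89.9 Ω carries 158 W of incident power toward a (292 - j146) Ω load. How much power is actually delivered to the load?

|Γ| = |(202.1 − j146)/(381.9 − j146)| = 0.61
|Γ|² = 0.372
P_refl = |Γ|²·P_inc = 58.8 W, P_del = (1 − |Γ|²)·P_inc = 99.2 W

P_delivered ≈ 99.2 W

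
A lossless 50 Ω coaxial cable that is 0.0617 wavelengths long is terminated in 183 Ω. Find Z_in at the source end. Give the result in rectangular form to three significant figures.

Z_in ≈ 66 − j78.3 Ω

βl = 2π × 0.0617 = 22.2°
tan(βl) = tan(22.2°) = 0.408
Z_in = Z_0·(Z_L + jZ_0·tanβl)/(Z_0 + jZ_L·tanβl)
     = 50·(183 + j20.4)/(50 + j74.7)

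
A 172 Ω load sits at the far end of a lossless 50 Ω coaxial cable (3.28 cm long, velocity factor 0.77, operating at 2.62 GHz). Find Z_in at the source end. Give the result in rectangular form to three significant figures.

Z_in ≈ 26 + j40.9 Ω

λ = v/f = 0.77·c / 2.62 GHz = 0.0882 m
βl = 2π·l/λ = 2π × 0.372 = 134°
tan(βl) = tan(134°) = -1.04
Z_in = Z_0·(Z_L + jZ_0·tanβl)/(Z_0 + jZ_L·tanβl)
     = 50·(172 − j51.9)/(50 − j179)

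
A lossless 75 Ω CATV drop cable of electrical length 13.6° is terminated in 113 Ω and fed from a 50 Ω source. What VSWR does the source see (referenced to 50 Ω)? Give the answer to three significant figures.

tan(βl) = 0.242
Z_in = Z_0·(Z_L + jZ_0·tanβl)/(Z_0 + jZ_L·tanβl) = 106 − j20.3 Ω
Γ_s = (Z_in − Z_s)/(Z_in + Z_s) = (55.6 − j20.3)/(156 − j20.3), |Γ_s| = 0.377
VSWR = (1 + |Γ_s|)/(1 − |Γ_s|)

VSWR ≈ 2.21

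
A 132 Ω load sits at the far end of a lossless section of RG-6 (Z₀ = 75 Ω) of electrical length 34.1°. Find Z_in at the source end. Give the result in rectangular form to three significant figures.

Z_in ≈ 79.6 − j44 Ω

tan(βl) = tan(34.1°) = 0.677
Z_in = Z_0·(Z_L + jZ_0·tanβl)/(Z_0 + jZ_L·tanβl)
     = 75·(132 + j50.8)/(75 + j89.4)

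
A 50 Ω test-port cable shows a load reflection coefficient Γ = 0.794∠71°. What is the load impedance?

Z_L = Z_0·(1 + Γ)/(1 − Γ) = 50·(1.26 + j0.751)/(0.741 − j0.751)

Z_L ≈ 16.6 + j67.4 Ω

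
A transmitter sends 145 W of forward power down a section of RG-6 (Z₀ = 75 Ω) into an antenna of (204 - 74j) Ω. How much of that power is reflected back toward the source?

|Γ| = |(129 − j74)/(279 − j74)| = 0.515
|Γ|² = 0.265
P_refl = |Γ|²·P_inc = 38.5 W, P_del = (1 − |Γ|²)·P_inc = 107 W

P_reflected ≈ 38.5 W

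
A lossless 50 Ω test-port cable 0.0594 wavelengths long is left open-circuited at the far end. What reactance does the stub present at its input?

X_in ≈ -128 Ω (capacitive)

βl = 2π × 0.0594 = 21.4°
tan(βl) = 0.392
For an open-circuited stub, Z_in = −jZ_0·cot(βl) = −jZ_0/tan(βl)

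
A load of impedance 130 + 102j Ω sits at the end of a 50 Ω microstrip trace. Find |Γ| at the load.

|Γ| ≈ 0.627

Γ = (Z_L − Z_0)/(Z_L + Z_0) = (80 + j102)/(180 + j102)
|Γ| = 130/207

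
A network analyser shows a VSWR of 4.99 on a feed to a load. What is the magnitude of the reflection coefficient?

|Γ| = (S − 1)/(S + 1) = (4.99 − 1)/(4.99 + 1) = 3.99/5.99

|Γ| ≈ 0.666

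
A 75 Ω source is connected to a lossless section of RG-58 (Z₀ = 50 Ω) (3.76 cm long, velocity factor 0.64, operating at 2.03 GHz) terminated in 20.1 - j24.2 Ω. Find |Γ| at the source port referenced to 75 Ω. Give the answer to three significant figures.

λ = v/f = 0.64·c / 2.03 GHz = 0.0946 m
βl = 2π·l/λ = 2π × 0.398 = 143°
tan(βl) = -0.75
Z_in = Z_0·(Z_L + jZ_0·tanβl)/(Z_0 + jZ_L·tanβl) = 63.3 − j66.9 Ω
Γ_s = (Z_in − Z_s)/(Z_in + Z_s) = (-11.7 − j66.9)/(138 − j66.9), |Γ_s| = 0.442

|Γ| ≈ 0.442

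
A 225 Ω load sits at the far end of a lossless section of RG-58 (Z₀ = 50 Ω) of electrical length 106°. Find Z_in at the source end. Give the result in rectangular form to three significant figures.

Z_in ≈ 12 + j13.6 Ω

tan(βl) = tan(106°) = -3.49
Z_in = Z_0·(Z_L + jZ_0·tanβl)/(Z_0 + jZ_L·tanβl)
     = 50·(225 − j174)/(50 − j785)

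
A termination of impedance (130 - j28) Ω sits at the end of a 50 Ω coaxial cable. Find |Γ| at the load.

|Γ| ≈ 0.465

Γ = (Z_L − Z_0)/(Z_L + Z_0) = (80 − j28)/(180 − j28)
|Γ| = 84.8/182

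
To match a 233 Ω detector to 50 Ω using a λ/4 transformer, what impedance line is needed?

Z_qwt = √(Z_0·R_L) = √(50 × 233) = √11650

Z_qwt ≈ 108 Ω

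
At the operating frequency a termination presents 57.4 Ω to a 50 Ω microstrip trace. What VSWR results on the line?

VSWR ≈ 1.15

For a purely resistive load, VSWR = R_L/Z_0 or Z_0/R_L (whichever > 1) = 57.4/50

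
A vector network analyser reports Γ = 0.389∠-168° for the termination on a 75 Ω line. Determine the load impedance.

Z_L ≈ 33.3 − j6.34 Ω

Z_L = Z_0·(1 + Γ)/(1 − Γ) = 75·(0.62 − j0.0809)/(1.38 + j0.0809)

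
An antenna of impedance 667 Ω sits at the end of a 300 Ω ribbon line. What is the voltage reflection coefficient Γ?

Γ = 0.38

Γ = (Z_L − Z_0)/(Z_L + Z_0) = (667 − 300)/(667 + 300) = 367/967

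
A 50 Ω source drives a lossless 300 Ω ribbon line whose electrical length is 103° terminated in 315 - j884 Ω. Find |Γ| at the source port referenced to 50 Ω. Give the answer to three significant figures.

tan(βl) = -4.33
Z_in = Z_0·(Z_L + jZ_0·tanβl)/(Z_0 + jZ_L·tanβl) = 39.1 + j170 Ω
Γ_s = (Z_in − Z_s)/(Z_in + Z_s) = (-10.9 + j170)/(89.1 + j170), |Γ_s| = 0.888

|Γ| ≈ 0.888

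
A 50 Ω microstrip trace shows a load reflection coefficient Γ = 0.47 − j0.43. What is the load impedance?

Z_L ≈ 63.8 − j92.3 Ω

Z_L = Z_0·(1 + Γ)/(1 − Γ) = 50·(1.47 − j0.43)/(0.53 + j0.43)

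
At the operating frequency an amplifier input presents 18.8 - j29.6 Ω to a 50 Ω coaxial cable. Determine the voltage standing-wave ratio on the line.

Γ = (Z_L − Z_0)/(Z_L + Z_0) = (-31.2 − j29.6)/(68.8 − j29.6)
|Γ| = 43/74.9 = 0.574
VSWR = (1 + |Γ|)/(1 − |Γ|) = 1.57/0.426

VSWR ≈ 3.7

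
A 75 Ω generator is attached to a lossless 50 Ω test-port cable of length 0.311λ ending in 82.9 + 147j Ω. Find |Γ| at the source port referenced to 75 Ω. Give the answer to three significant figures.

βl = 2π × 0.311 = 112°
tan(βl) = -2.48
Z_in = Z_0·(Z_L + jZ_0·tanβl)/(Z_0 + jZ_L·tanβl) = 6.92 + j6.21 Ω
Γ_s = (Z_in − Z_s)/(Z_in + Z_s) = (-68.1 + j6.21)/(81.9 + j6.21), |Γ_s| = 0.832

|Γ| ≈ 0.832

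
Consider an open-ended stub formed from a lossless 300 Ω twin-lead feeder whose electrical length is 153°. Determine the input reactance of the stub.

X_in ≈ 589 Ω (inductive)

tan(βl) = -0.51
For an open-ended stub, Z_in = −jZ_0·cot(βl) = −jZ_0/tan(βl)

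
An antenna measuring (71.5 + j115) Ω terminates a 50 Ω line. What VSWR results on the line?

VSWR ≈ 5.65

Γ = (Z_L − Z_0)/(Z_L + Z_0) = (21.5 + j115)/(121.5 + j115)
|Γ| = 117/167 = 0.699
VSWR = (1 + |Γ|)/(1 − |Γ|) = 1.7/0.301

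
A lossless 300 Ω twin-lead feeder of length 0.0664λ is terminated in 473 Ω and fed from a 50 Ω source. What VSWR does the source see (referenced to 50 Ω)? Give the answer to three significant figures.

βl = 2π × 0.0664 = 23.9°
tan(βl) = 0.443
Z_in = Z_0·(Z_L + jZ_0·tanβl)/(Z_0 + jZ_L·tanβl) = 380 − j133 Ω
Γ_s = (Z_in − Z_s)/(Z_in + Z_s) = (330 − j133)/(430 − j133), |Γ_s| = 0.79
VSWR = (1 + |Γ_s|)/(1 − |Γ_s|)

VSWR ≈ 8.55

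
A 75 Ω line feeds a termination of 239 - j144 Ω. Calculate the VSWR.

Γ = (Z_L − Z_0)/(Z_L + Z_0) = (164 − j144)/(314 − j144)
|Γ| = 218/345 = 0.632
VSWR = (1 + |Γ|)/(1 − |Γ|) = 1.63/0.368

VSWR ≈ 4.43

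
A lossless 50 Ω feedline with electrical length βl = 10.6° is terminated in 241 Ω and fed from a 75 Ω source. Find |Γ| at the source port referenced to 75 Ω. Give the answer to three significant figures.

tan(βl) = 0.187
Z_in = Z_0·(Z_L + jZ_0·tanβl)/(Z_0 + jZ_L·tanβl) = 138 − j115 Ω
Γ_s = (Z_in − Z_s)/(Z_in + Z_s) = (62.5 − j115)/(213 − j115), |Γ_s| = 0.541

|Γ| ≈ 0.541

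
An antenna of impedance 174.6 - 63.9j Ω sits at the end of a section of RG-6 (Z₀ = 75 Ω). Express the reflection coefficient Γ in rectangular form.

Γ ≈ 0.436 − j0.144

Γ = (Z_L − Z_0)/(Z_L + Z_0) = (99.6 − j63.9)/(249.6 − j63.9)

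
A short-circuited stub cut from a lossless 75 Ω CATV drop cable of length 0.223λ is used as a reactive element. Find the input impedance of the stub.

Z_in ≈ +j438 Ω

βl = 2π × 0.223 = 80.3°
tan(βl) = 5.84
For a short-circuited stub, Z_in = jZ_0·tan(βl)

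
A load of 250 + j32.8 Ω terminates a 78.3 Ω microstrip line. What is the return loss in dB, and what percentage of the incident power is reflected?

RL ≈ 5.52 dB; 28.1% of incident power reflected

Γ = (171.7 + j32.8)/(328.3 + j32.8), |Γ| = 0.53
RL = −20·log₁₀(0.53) = 5.52 dB
P_refl/P_inc = |Γ|² = 0.281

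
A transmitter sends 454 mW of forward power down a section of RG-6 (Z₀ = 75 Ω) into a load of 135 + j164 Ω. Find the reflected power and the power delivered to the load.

|Γ| = |(60 + j164)/(210 + j164)| = 0.655
|Γ|² = 0.43
P_refl = |Γ|²·P_inc = 195 mW, P_del = (1 − |Γ|²)·P_inc = 259 mW

P_reflected ≈ 195 mW; P_delivered ≈ 259 mW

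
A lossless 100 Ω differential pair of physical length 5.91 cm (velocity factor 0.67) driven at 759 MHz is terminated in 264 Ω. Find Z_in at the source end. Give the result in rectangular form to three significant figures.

Z_in ≈ 38.8 − j14.5 Ω

λ = v/f = 0.67·c / 759 MHz = 0.265 m
βl = 2π·l/λ = 2π × 0.223 = 80.3°
tan(βl) = tan(80.3°) = 5.88
Z_in = Z_0·(Z_L + jZ_0·tanβl)/(Z_0 + jZ_L·tanβl)
     = 100·(264 + j588)/(100 + j1550)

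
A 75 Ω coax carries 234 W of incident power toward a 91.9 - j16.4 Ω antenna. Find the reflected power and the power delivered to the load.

|Γ| = |(16.9 − j16.4)/(166.9 − j16.4)| = 0.14
|Γ|² = 0.0197
P_refl = |Γ|²·P_inc = 4.61 W, P_del = (1 − |Γ|²)·P_inc = 229 W

P_reflected ≈ 4.61 W; P_delivered ≈ 229 W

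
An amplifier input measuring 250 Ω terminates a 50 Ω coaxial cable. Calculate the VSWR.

For a purely resistive load, VSWR = R_L/Z_0 or Z_0/R_L (whichever > 1) = 250/50

VSWR ≈ 5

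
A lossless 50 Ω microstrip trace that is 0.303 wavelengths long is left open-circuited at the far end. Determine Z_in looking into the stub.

βl = 2π × 0.303 = 109°
tan(βl) = -2.89
For an open-circuited stub, Z_in = −jZ_0·cot(βl) = −jZ_0/tan(βl)

Z_in ≈ +j17.3 Ω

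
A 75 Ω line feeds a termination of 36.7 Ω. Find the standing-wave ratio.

VSWR ≈ 2.04

Γ = (36.7 − 75)/(36.7 + 75) = -0.343
VSWR = (1 + 0.343)/(1 − 0.343)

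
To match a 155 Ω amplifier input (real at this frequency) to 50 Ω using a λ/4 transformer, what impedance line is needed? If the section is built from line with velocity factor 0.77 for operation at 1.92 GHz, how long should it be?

Z_qwt ≈ 88 Ω; length ≈ 3.01 cm

Z_qwt = √(Z_0·R_L) = √(50 × 155) = √7750
λ = 0.77·c/f = 0.12 m, so l = λ/4 = 0.0301 m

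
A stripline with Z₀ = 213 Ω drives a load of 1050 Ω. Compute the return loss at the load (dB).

RL ≈ 3.57 dB

Γ = (1050 − 213)/(1050 + 213) = 0.663
RL = −20·log₁₀|Γ| = −20·log₁₀(0.663)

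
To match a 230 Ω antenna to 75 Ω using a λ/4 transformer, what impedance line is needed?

Z_qwt ≈ 131 Ω

Z_qwt = √(Z_0·R_L) = √(75 × 230) = √17250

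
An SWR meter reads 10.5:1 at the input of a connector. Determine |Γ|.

|Γ| ≈ 0.826

|Γ| = (S − 1)/(S + 1) = (10.5 − 1)/(10.5 + 1) = 9.5/11.5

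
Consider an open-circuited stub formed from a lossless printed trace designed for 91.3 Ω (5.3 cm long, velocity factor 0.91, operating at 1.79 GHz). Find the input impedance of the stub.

Z_in ≈ +j64.2 Ω

λ = v/f = 0.91·c / 1.79 GHz = 0.153 m
βl = 2π·l/λ = 2π × 0.348 = 125°
tan(βl) = -1.42
For an open-circuited stub, Z_in = −jZ_0·cot(βl) = −jZ_0/tan(βl)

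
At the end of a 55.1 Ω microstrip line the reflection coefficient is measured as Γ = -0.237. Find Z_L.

Z_L = Z_0·(1 + Γ)/(1 − Γ) = 55.1·(0.763)/(1.24)

Z_L ≈ 34 Ω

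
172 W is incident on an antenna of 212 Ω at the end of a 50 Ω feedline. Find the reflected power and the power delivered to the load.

Γ = (212 − 50)/(212 + 50) = 0.618
|Γ|² = 0.382
P_refl = |Γ|²·P_inc = 65.8 W, P_del = (1 − |Γ|²)·P_inc = 106 W

P_reflected ≈ 65.8 W; P_delivered ≈ 106 W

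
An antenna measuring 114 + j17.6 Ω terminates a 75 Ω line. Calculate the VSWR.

VSWR ≈ 1.58

Γ = (Z_L − Z_0)/(Z_L + Z_0) = (39 + j17.6)/(189 + j17.6)
|Γ| = 42.8/190 = 0.225
VSWR = (1 + |Γ|)/(1 − |Γ|) = 1.23/0.775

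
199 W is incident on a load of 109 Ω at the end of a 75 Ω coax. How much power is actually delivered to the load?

P_delivered ≈ 192 W

Γ = (109 − 75)/(109 + 75) = 0.185
|Γ|² = 0.0341
P_refl = |Γ|²·P_inc = 6.79 W, P_del = (1 − |Γ|²)·P_inc = 192 W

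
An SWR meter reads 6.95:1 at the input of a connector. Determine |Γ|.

|Γ| ≈ 0.748

|Γ| = (S − 1)/(S + 1) = (6.95 − 1)/(6.95 + 1) = 5.95/7.95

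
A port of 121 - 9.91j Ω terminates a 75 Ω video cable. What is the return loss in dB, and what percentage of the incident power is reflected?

RL ≈ 12.4 dB; 5.75% of incident power reflected

Γ = (46 − j9.91)/(196 − j9.91), |Γ| = 0.24
RL = −20·log₁₀(0.24) = 12.4 dB
P_refl/P_inc = |Γ|² = 0.0575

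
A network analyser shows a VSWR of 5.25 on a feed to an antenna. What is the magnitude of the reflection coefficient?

|Γ| = (S − 1)/(S + 1) = (5.25 − 1)/(5.25 + 1) = 4.25/6.25

|Γ| ≈ 0.68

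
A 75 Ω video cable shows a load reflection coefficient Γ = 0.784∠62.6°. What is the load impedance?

Z_L = Z_0·(1 + Γ)/(1 − Γ) = 75·(1.36 + j0.696)/(0.639 − j0.696)

Z_L ≈ 32.4 + j117 Ω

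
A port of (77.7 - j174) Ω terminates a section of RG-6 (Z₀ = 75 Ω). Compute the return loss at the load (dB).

Γ = (2.7 − j174)/(152.7 − j174), |Γ| = 0.752
RL = −20·log₁₀|Γ| = −20·log₁₀(0.752)

RL ≈ 2.48 dB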